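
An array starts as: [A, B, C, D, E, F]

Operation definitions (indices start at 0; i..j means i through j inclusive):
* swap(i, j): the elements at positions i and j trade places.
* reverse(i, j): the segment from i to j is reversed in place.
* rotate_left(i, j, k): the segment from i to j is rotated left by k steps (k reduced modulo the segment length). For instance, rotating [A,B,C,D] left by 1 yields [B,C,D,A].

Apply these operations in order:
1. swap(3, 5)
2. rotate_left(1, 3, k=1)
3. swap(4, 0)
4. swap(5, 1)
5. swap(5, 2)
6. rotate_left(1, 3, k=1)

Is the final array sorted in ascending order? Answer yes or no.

After 1 (swap(3, 5)): [A, B, C, F, E, D]
After 2 (rotate_left(1, 3, k=1)): [A, C, F, B, E, D]
After 3 (swap(4, 0)): [E, C, F, B, A, D]
After 4 (swap(5, 1)): [E, D, F, B, A, C]
After 5 (swap(5, 2)): [E, D, C, B, A, F]
After 6 (rotate_left(1, 3, k=1)): [E, C, B, D, A, F]

Answer: no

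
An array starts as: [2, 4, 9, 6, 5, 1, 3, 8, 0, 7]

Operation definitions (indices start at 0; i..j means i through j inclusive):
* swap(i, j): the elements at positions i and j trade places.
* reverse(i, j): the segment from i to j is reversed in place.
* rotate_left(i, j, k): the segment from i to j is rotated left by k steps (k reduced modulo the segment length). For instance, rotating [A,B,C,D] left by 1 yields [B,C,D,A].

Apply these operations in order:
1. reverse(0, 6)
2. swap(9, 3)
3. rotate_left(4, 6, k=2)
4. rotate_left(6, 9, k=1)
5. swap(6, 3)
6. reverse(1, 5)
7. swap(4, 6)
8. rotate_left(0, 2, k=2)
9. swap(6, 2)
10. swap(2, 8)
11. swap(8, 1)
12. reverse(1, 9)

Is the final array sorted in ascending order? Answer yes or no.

After 1 (reverse(0, 6)): [3, 1, 5, 6, 9, 4, 2, 8, 0, 7]
After 2 (swap(9, 3)): [3, 1, 5, 7, 9, 4, 2, 8, 0, 6]
After 3 (rotate_left(4, 6, k=2)): [3, 1, 5, 7, 2, 9, 4, 8, 0, 6]
After 4 (rotate_left(6, 9, k=1)): [3, 1, 5, 7, 2, 9, 8, 0, 6, 4]
After 5 (swap(6, 3)): [3, 1, 5, 8, 2, 9, 7, 0, 6, 4]
After 6 (reverse(1, 5)): [3, 9, 2, 8, 5, 1, 7, 0, 6, 4]
After 7 (swap(4, 6)): [3, 9, 2, 8, 7, 1, 5, 0, 6, 4]
After 8 (rotate_left(0, 2, k=2)): [2, 3, 9, 8, 7, 1, 5, 0, 6, 4]
After 9 (swap(6, 2)): [2, 3, 5, 8, 7, 1, 9, 0, 6, 4]
After 10 (swap(2, 8)): [2, 3, 6, 8, 7, 1, 9, 0, 5, 4]
After 11 (swap(8, 1)): [2, 5, 6, 8, 7, 1, 9, 0, 3, 4]
After 12 (reverse(1, 9)): [2, 4, 3, 0, 9, 1, 7, 8, 6, 5]

Answer: no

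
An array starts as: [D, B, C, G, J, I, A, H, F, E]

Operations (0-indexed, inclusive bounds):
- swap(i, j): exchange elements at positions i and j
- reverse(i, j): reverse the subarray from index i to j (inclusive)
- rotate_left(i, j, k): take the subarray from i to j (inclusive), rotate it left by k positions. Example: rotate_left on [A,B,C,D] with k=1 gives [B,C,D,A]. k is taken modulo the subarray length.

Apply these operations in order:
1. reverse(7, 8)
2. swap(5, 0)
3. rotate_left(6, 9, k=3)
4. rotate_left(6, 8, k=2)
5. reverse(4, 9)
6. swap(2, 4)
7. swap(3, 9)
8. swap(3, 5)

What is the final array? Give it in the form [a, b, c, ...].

Answer: [I, B, H, A, C, J, E, F, D, G]

Derivation:
After 1 (reverse(7, 8)): [D, B, C, G, J, I, A, F, H, E]
After 2 (swap(5, 0)): [I, B, C, G, J, D, A, F, H, E]
After 3 (rotate_left(6, 9, k=3)): [I, B, C, G, J, D, E, A, F, H]
After 4 (rotate_left(6, 8, k=2)): [I, B, C, G, J, D, F, E, A, H]
After 5 (reverse(4, 9)): [I, B, C, G, H, A, E, F, D, J]
After 6 (swap(2, 4)): [I, B, H, G, C, A, E, F, D, J]
After 7 (swap(3, 9)): [I, B, H, J, C, A, E, F, D, G]
After 8 (swap(3, 5)): [I, B, H, A, C, J, E, F, D, G]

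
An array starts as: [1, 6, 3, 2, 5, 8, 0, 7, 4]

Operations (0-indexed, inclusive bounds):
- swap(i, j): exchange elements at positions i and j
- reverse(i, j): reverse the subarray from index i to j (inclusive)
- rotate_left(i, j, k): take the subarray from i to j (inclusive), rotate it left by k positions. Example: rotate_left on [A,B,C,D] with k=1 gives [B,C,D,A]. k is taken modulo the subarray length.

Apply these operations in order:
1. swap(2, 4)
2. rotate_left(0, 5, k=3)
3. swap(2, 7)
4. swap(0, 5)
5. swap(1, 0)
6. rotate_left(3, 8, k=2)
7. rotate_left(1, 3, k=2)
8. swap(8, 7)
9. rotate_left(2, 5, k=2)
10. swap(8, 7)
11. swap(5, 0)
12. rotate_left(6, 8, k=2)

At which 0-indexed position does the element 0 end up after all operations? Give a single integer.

After 1 (swap(2, 4)): [1, 6, 5, 2, 3, 8, 0, 7, 4]
After 2 (rotate_left(0, 5, k=3)): [2, 3, 8, 1, 6, 5, 0, 7, 4]
After 3 (swap(2, 7)): [2, 3, 7, 1, 6, 5, 0, 8, 4]
After 4 (swap(0, 5)): [5, 3, 7, 1, 6, 2, 0, 8, 4]
After 5 (swap(1, 0)): [3, 5, 7, 1, 6, 2, 0, 8, 4]
After 6 (rotate_left(3, 8, k=2)): [3, 5, 7, 2, 0, 8, 4, 1, 6]
After 7 (rotate_left(1, 3, k=2)): [3, 2, 5, 7, 0, 8, 4, 1, 6]
After 8 (swap(8, 7)): [3, 2, 5, 7, 0, 8, 4, 6, 1]
After 9 (rotate_left(2, 5, k=2)): [3, 2, 0, 8, 5, 7, 4, 6, 1]
After 10 (swap(8, 7)): [3, 2, 0, 8, 5, 7, 4, 1, 6]
After 11 (swap(5, 0)): [7, 2, 0, 8, 5, 3, 4, 1, 6]
After 12 (rotate_left(6, 8, k=2)): [7, 2, 0, 8, 5, 3, 6, 4, 1]

Answer: 2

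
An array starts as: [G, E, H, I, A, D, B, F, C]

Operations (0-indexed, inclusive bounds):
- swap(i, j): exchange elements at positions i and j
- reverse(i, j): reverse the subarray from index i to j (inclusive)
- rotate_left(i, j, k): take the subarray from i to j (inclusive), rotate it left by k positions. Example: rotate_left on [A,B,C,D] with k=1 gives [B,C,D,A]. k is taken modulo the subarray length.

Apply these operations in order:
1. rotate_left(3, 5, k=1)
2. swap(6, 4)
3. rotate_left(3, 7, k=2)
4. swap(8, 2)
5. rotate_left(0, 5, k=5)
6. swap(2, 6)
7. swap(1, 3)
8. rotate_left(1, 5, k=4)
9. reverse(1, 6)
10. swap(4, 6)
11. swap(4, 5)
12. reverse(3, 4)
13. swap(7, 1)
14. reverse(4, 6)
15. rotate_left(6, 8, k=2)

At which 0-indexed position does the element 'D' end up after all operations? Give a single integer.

Answer: 5

Derivation:
After 1 (rotate_left(3, 5, k=1)): [G, E, H, A, D, I, B, F, C]
After 2 (swap(6, 4)): [G, E, H, A, B, I, D, F, C]
After 3 (rotate_left(3, 7, k=2)): [G, E, H, I, D, F, A, B, C]
After 4 (swap(8, 2)): [G, E, C, I, D, F, A, B, H]
After 5 (rotate_left(0, 5, k=5)): [F, G, E, C, I, D, A, B, H]
After 6 (swap(2, 6)): [F, G, A, C, I, D, E, B, H]
After 7 (swap(1, 3)): [F, C, A, G, I, D, E, B, H]
After 8 (rotate_left(1, 5, k=4)): [F, D, C, A, G, I, E, B, H]
After 9 (reverse(1, 6)): [F, E, I, G, A, C, D, B, H]
After 10 (swap(4, 6)): [F, E, I, G, D, C, A, B, H]
After 11 (swap(4, 5)): [F, E, I, G, C, D, A, B, H]
After 12 (reverse(3, 4)): [F, E, I, C, G, D, A, B, H]
After 13 (swap(7, 1)): [F, B, I, C, G, D, A, E, H]
After 14 (reverse(4, 6)): [F, B, I, C, A, D, G, E, H]
After 15 (rotate_left(6, 8, k=2)): [F, B, I, C, A, D, H, G, E]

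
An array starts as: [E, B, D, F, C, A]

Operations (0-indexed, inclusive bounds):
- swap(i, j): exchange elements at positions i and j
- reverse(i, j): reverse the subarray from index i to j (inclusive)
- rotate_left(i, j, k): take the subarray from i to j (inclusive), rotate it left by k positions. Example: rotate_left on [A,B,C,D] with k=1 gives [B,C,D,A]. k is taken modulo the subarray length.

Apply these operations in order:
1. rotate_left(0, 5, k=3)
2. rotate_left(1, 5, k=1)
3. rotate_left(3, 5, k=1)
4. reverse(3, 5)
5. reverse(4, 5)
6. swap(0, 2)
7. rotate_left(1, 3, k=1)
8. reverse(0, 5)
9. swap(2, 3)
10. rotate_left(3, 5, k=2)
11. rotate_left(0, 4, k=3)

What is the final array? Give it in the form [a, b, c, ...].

After 1 (rotate_left(0, 5, k=3)): [F, C, A, E, B, D]
After 2 (rotate_left(1, 5, k=1)): [F, A, E, B, D, C]
After 3 (rotate_left(3, 5, k=1)): [F, A, E, D, C, B]
After 4 (reverse(3, 5)): [F, A, E, B, C, D]
After 5 (reverse(4, 5)): [F, A, E, B, D, C]
After 6 (swap(0, 2)): [E, A, F, B, D, C]
After 7 (rotate_left(1, 3, k=1)): [E, F, B, A, D, C]
After 8 (reverse(0, 5)): [C, D, A, B, F, E]
After 9 (swap(2, 3)): [C, D, B, A, F, E]
After 10 (rotate_left(3, 5, k=2)): [C, D, B, E, A, F]
After 11 (rotate_left(0, 4, k=3)): [E, A, C, D, B, F]

Answer: [E, A, C, D, B, F]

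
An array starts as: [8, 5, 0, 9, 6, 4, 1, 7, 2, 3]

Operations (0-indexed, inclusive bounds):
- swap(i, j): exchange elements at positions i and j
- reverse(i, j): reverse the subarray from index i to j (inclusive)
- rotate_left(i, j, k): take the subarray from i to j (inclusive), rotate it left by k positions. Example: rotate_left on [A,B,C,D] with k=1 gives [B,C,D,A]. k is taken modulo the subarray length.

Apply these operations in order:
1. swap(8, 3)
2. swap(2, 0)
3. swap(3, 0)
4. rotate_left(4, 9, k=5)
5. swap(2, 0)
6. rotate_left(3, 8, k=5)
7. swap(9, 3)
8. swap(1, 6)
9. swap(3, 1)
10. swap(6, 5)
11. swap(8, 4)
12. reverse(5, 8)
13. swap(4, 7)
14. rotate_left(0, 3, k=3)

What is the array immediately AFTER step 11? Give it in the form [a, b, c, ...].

Answer: [8, 9, 2, 6, 1, 5, 3, 4, 0, 7]

Derivation:
After 1 (swap(8, 3)): [8, 5, 0, 2, 6, 4, 1, 7, 9, 3]
After 2 (swap(2, 0)): [0, 5, 8, 2, 6, 4, 1, 7, 9, 3]
After 3 (swap(3, 0)): [2, 5, 8, 0, 6, 4, 1, 7, 9, 3]
After 4 (rotate_left(4, 9, k=5)): [2, 5, 8, 0, 3, 6, 4, 1, 7, 9]
After 5 (swap(2, 0)): [8, 5, 2, 0, 3, 6, 4, 1, 7, 9]
After 6 (rotate_left(3, 8, k=5)): [8, 5, 2, 7, 0, 3, 6, 4, 1, 9]
After 7 (swap(9, 3)): [8, 5, 2, 9, 0, 3, 6, 4, 1, 7]
After 8 (swap(1, 6)): [8, 6, 2, 9, 0, 3, 5, 4, 1, 7]
After 9 (swap(3, 1)): [8, 9, 2, 6, 0, 3, 5, 4, 1, 7]
After 10 (swap(6, 5)): [8, 9, 2, 6, 0, 5, 3, 4, 1, 7]
After 11 (swap(8, 4)): [8, 9, 2, 6, 1, 5, 3, 4, 0, 7]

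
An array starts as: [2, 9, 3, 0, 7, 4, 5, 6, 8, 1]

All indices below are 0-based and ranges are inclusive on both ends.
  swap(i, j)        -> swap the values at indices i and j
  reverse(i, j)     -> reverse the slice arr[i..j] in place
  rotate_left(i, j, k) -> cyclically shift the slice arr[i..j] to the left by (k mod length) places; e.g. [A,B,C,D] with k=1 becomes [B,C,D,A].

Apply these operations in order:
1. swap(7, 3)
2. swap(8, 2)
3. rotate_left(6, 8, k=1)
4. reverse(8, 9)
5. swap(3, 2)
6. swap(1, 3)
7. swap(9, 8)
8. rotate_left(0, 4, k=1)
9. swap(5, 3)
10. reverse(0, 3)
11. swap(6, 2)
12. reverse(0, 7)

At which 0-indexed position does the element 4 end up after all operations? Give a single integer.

After 1 (swap(7, 3)): [2, 9, 3, 6, 7, 4, 5, 0, 8, 1]
After 2 (swap(8, 2)): [2, 9, 8, 6, 7, 4, 5, 0, 3, 1]
After 3 (rotate_left(6, 8, k=1)): [2, 9, 8, 6, 7, 4, 0, 3, 5, 1]
After 4 (reverse(8, 9)): [2, 9, 8, 6, 7, 4, 0, 3, 1, 5]
After 5 (swap(3, 2)): [2, 9, 6, 8, 7, 4, 0, 3, 1, 5]
After 6 (swap(1, 3)): [2, 8, 6, 9, 7, 4, 0, 3, 1, 5]
After 7 (swap(9, 8)): [2, 8, 6, 9, 7, 4, 0, 3, 5, 1]
After 8 (rotate_left(0, 4, k=1)): [8, 6, 9, 7, 2, 4, 0, 3, 5, 1]
After 9 (swap(5, 3)): [8, 6, 9, 4, 2, 7, 0, 3, 5, 1]
After 10 (reverse(0, 3)): [4, 9, 6, 8, 2, 7, 0, 3, 5, 1]
After 11 (swap(6, 2)): [4, 9, 0, 8, 2, 7, 6, 3, 5, 1]
After 12 (reverse(0, 7)): [3, 6, 7, 2, 8, 0, 9, 4, 5, 1]

Answer: 7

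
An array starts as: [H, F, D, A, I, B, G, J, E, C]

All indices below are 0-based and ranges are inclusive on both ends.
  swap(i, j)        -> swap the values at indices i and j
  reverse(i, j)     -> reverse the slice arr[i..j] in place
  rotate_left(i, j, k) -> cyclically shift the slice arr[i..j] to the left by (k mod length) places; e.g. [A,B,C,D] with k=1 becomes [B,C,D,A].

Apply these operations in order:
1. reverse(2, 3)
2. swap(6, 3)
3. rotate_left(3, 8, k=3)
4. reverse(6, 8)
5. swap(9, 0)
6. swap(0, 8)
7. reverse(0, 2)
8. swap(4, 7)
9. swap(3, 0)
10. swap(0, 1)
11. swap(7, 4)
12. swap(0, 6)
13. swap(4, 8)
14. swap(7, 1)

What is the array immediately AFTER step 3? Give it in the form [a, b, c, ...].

Answer: [H, F, A, D, J, E, G, I, B, C]

Derivation:
After 1 (reverse(2, 3)): [H, F, A, D, I, B, G, J, E, C]
After 2 (swap(6, 3)): [H, F, A, G, I, B, D, J, E, C]
After 3 (rotate_left(3, 8, k=3)): [H, F, A, D, J, E, G, I, B, C]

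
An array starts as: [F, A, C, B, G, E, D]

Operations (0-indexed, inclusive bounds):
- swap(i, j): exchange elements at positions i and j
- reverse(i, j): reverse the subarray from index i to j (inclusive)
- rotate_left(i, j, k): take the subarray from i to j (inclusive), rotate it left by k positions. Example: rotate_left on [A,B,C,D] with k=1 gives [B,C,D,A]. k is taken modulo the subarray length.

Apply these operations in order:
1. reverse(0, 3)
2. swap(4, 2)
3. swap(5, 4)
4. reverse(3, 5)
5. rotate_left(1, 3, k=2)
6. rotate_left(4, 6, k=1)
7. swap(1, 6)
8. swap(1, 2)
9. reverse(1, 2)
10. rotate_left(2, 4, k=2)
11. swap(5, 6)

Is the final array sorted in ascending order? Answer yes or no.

Answer: no

Derivation:
After 1 (reverse(0, 3)): [B, C, A, F, G, E, D]
After 2 (swap(4, 2)): [B, C, G, F, A, E, D]
After 3 (swap(5, 4)): [B, C, G, F, E, A, D]
After 4 (reverse(3, 5)): [B, C, G, A, E, F, D]
After 5 (rotate_left(1, 3, k=2)): [B, A, C, G, E, F, D]
After 6 (rotate_left(4, 6, k=1)): [B, A, C, G, F, D, E]
After 7 (swap(1, 6)): [B, E, C, G, F, D, A]
After 8 (swap(1, 2)): [B, C, E, G, F, D, A]
After 9 (reverse(1, 2)): [B, E, C, G, F, D, A]
After 10 (rotate_left(2, 4, k=2)): [B, E, F, C, G, D, A]
After 11 (swap(5, 6)): [B, E, F, C, G, A, D]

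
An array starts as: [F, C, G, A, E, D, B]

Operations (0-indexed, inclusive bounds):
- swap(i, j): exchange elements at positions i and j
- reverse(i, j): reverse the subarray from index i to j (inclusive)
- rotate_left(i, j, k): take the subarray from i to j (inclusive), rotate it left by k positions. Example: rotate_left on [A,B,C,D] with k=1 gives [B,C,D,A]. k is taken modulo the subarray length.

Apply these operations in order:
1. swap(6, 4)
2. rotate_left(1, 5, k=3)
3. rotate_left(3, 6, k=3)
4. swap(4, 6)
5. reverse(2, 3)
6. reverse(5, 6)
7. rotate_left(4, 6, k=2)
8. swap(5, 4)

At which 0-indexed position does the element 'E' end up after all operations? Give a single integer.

After 1 (swap(6, 4)): [F, C, G, A, B, D, E]
After 2 (rotate_left(1, 5, k=3)): [F, B, D, C, G, A, E]
After 3 (rotate_left(3, 6, k=3)): [F, B, D, E, C, G, A]
After 4 (swap(4, 6)): [F, B, D, E, A, G, C]
After 5 (reverse(2, 3)): [F, B, E, D, A, G, C]
After 6 (reverse(5, 6)): [F, B, E, D, A, C, G]
After 7 (rotate_left(4, 6, k=2)): [F, B, E, D, G, A, C]
After 8 (swap(5, 4)): [F, B, E, D, A, G, C]

Answer: 2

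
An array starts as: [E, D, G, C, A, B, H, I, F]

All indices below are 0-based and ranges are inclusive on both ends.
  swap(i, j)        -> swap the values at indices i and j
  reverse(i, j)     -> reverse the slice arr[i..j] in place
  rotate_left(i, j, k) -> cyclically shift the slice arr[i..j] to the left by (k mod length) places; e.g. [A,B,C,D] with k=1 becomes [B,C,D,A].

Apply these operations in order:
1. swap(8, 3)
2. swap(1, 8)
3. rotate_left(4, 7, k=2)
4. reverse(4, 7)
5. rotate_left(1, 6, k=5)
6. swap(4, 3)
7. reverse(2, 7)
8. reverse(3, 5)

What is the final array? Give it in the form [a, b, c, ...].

Answer: [E, I, H, G, B, A, F, C, D]

Derivation:
After 1 (swap(8, 3)): [E, D, G, F, A, B, H, I, C]
After 2 (swap(1, 8)): [E, C, G, F, A, B, H, I, D]
After 3 (rotate_left(4, 7, k=2)): [E, C, G, F, H, I, A, B, D]
After 4 (reverse(4, 7)): [E, C, G, F, B, A, I, H, D]
After 5 (rotate_left(1, 6, k=5)): [E, I, C, G, F, B, A, H, D]
After 6 (swap(4, 3)): [E, I, C, F, G, B, A, H, D]
After 7 (reverse(2, 7)): [E, I, H, A, B, G, F, C, D]
After 8 (reverse(3, 5)): [E, I, H, G, B, A, F, C, D]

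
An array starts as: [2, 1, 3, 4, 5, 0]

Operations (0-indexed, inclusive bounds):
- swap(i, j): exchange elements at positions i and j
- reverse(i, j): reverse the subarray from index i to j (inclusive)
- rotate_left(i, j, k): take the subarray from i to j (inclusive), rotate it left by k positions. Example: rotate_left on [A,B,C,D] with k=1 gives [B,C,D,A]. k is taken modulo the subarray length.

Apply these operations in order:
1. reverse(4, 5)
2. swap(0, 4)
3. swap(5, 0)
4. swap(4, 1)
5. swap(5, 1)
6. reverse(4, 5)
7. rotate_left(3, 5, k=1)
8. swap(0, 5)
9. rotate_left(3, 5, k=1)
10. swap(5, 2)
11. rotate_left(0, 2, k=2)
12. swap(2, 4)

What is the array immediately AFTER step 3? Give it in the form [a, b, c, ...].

After 1 (reverse(4, 5)): [2, 1, 3, 4, 0, 5]
After 2 (swap(0, 4)): [0, 1, 3, 4, 2, 5]
After 3 (swap(5, 0)): [5, 1, 3, 4, 2, 0]

Answer: [5, 1, 3, 4, 2, 0]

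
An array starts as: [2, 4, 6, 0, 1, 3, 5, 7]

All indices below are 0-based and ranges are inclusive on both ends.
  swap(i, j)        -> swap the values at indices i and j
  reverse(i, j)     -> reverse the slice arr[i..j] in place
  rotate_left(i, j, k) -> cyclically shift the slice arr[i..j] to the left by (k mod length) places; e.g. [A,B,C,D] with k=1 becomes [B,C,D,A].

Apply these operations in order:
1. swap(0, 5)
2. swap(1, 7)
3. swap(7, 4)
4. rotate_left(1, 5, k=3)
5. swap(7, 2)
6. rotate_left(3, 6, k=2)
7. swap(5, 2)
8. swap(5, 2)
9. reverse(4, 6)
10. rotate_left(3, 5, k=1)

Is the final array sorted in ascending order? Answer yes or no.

Answer: no

Derivation:
After 1 (swap(0, 5)): [3, 4, 6, 0, 1, 2, 5, 7]
After 2 (swap(1, 7)): [3, 7, 6, 0, 1, 2, 5, 4]
After 3 (swap(7, 4)): [3, 7, 6, 0, 4, 2, 5, 1]
After 4 (rotate_left(1, 5, k=3)): [3, 4, 2, 7, 6, 0, 5, 1]
After 5 (swap(7, 2)): [3, 4, 1, 7, 6, 0, 5, 2]
After 6 (rotate_left(3, 6, k=2)): [3, 4, 1, 0, 5, 7, 6, 2]
After 7 (swap(5, 2)): [3, 4, 7, 0, 5, 1, 6, 2]
After 8 (swap(5, 2)): [3, 4, 1, 0, 5, 7, 6, 2]
After 9 (reverse(4, 6)): [3, 4, 1, 0, 6, 7, 5, 2]
After 10 (rotate_left(3, 5, k=1)): [3, 4, 1, 6, 7, 0, 5, 2]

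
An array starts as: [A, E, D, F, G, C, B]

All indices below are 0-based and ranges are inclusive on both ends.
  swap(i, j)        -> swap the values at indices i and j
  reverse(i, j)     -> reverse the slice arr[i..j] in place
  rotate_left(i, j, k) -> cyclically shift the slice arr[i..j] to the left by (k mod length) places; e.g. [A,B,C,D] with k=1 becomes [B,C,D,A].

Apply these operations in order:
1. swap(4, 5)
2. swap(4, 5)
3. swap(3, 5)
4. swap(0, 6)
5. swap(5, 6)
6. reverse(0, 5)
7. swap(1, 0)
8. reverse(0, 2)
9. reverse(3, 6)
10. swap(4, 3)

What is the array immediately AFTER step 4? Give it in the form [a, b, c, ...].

After 1 (swap(4, 5)): [A, E, D, F, C, G, B]
After 2 (swap(4, 5)): [A, E, D, F, G, C, B]
After 3 (swap(3, 5)): [A, E, D, C, G, F, B]
After 4 (swap(0, 6)): [B, E, D, C, G, F, A]

Answer: [B, E, D, C, G, F, A]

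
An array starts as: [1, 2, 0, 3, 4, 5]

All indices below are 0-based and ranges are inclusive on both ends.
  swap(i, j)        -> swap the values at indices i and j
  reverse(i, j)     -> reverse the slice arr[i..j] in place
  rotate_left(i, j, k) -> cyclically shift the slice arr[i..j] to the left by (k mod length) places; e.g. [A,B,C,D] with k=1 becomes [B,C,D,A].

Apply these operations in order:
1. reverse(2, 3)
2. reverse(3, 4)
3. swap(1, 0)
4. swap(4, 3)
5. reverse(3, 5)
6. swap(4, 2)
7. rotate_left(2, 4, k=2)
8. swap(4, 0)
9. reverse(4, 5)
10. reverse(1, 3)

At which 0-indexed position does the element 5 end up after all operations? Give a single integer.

After 1 (reverse(2, 3)): [1, 2, 3, 0, 4, 5]
After 2 (reverse(3, 4)): [1, 2, 3, 4, 0, 5]
After 3 (swap(1, 0)): [2, 1, 3, 4, 0, 5]
After 4 (swap(4, 3)): [2, 1, 3, 0, 4, 5]
After 5 (reverse(3, 5)): [2, 1, 3, 5, 4, 0]
After 6 (swap(4, 2)): [2, 1, 4, 5, 3, 0]
After 7 (rotate_left(2, 4, k=2)): [2, 1, 3, 4, 5, 0]
After 8 (swap(4, 0)): [5, 1, 3, 4, 2, 0]
After 9 (reverse(4, 5)): [5, 1, 3, 4, 0, 2]
After 10 (reverse(1, 3)): [5, 4, 3, 1, 0, 2]

Answer: 0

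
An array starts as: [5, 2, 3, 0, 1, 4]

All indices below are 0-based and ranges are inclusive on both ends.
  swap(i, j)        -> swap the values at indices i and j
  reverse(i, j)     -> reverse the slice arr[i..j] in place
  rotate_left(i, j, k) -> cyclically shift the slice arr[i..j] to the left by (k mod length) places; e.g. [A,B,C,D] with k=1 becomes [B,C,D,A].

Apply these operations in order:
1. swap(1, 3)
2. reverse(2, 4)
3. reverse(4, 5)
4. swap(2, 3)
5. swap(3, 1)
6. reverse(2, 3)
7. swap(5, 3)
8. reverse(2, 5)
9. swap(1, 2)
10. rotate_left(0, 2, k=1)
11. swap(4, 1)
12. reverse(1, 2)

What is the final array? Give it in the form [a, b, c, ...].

Answer: [2, 5, 3, 4, 1, 0]

Derivation:
After 1 (swap(1, 3)): [5, 0, 3, 2, 1, 4]
After 2 (reverse(2, 4)): [5, 0, 1, 2, 3, 4]
After 3 (reverse(4, 5)): [5, 0, 1, 2, 4, 3]
After 4 (swap(2, 3)): [5, 0, 2, 1, 4, 3]
After 5 (swap(3, 1)): [5, 1, 2, 0, 4, 3]
After 6 (reverse(2, 3)): [5, 1, 0, 2, 4, 3]
After 7 (swap(5, 3)): [5, 1, 0, 3, 4, 2]
After 8 (reverse(2, 5)): [5, 1, 2, 4, 3, 0]
After 9 (swap(1, 2)): [5, 2, 1, 4, 3, 0]
After 10 (rotate_left(0, 2, k=1)): [2, 1, 5, 4, 3, 0]
After 11 (swap(4, 1)): [2, 3, 5, 4, 1, 0]
After 12 (reverse(1, 2)): [2, 5, 3, 4, 1, 0]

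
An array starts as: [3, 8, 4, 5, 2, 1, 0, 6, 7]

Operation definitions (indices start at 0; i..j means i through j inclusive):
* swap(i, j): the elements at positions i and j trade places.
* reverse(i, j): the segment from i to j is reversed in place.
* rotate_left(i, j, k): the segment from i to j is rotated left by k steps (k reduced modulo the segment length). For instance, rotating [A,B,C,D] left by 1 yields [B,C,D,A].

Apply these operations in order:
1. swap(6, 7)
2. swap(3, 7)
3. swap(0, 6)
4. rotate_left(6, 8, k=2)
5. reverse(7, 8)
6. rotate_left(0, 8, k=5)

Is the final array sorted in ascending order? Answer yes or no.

Answer: no

Derivation:
After 1 (swap(6, 7)): [3, 8, 4, 5, 2, 1, 6, 0, 7]
After 2 (swap(3, 7)): [3, 8, 4, 0, 2, 1, 6, 5, 7]
After 3 (swap(0, 6)): [6, 8, 4, 0, 2, 1, 3, 5, 7]
After 4 (rotate_left(6, 8, k=2)): [6, 8, 4, 0, 2, 1, 7, 3, 5]
After 5 (reverse(7, 8)): [6, 8, 4, 0, 2, 1, 7, 5, 3]
After 6 (rotate_left(0, 8, k=5)): [1, 7, 5, 3, 6, 8, 4, 0, 2]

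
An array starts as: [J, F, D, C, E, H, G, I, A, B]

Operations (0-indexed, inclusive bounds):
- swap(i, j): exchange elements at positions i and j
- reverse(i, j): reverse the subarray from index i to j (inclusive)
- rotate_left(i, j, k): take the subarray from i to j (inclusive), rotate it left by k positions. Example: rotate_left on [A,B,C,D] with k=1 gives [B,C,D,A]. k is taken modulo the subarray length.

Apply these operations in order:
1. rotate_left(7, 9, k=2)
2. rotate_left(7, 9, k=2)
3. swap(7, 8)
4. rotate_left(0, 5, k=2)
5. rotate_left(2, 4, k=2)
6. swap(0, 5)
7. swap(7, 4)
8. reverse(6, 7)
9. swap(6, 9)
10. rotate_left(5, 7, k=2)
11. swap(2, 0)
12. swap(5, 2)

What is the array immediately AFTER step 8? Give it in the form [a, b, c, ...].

After 1 (rotate_left(7, 9, k=2)): [J, F, D, C, E, H, G, B, I, A]
After 2 (rotate_left(7, 9, k=2)): [J, F, D, C, E, H, G, A, B, I]
After 3 (swap(7, 8)): [J, F, D, C, E, H, G, B, A, I]
After 4 (rotate_left(0, 5, k=2)): [D, C, E, H, J, F, G, B, A, I]
After 5 (rotate_left(2, 4, k=2)): [D, C, J, E, H, F, G, B, A, I]
After 6 (swap(0, 5)): [F, C, J, E, H, D, G, B, A, I]
After 7 (swap(7, 4)): [F, C, J, E, B, D, G, H, A, I]
After 8 (reverse(6, 7)): [F, C, J, E, B, D, H, G, A, I]

Answer: [F, C, J, E, B, D, H, G, A, I]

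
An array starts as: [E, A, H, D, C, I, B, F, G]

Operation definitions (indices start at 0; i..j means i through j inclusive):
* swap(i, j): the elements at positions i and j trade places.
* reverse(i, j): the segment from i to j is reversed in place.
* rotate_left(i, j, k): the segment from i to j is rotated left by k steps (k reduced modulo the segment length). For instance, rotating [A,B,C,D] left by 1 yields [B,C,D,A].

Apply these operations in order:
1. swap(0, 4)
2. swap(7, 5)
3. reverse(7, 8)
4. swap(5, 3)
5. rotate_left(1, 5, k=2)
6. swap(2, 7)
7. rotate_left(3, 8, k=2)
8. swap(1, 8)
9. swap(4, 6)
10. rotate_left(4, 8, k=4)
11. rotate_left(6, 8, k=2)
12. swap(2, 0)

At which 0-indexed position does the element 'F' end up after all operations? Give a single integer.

After 1 (swap(0, 4)): [C, A, H, D, E, I, B, F, G]
After 2 (swap(7, 5)): [C, A, H, D, E, F, B, I, G]
After 3 (reverse(7, 8)): [C, A, H, D, E, F, B, G, I]
After 4 (swap(5, 3)): [C, A, H, F, E, D, B, G, I]
After 5 (rotate_left(1, 5, k=2)): [C, F, E, D, A, H, B, G, I]
After 6 (swap(2, 7)): [C, F, G, D, A, H, B, E, I]
After 7 (rotate_left(3, 8, k=2)): [C, F, G, H, B, E, I, D, A]
After 8 (swap(1, 8)): [C, A, G, H, B, E, I, D, F]
After 9 (swap(4, 6)): [C, A, G, H, I, E, B, D, F]
After 10 (rotate_left(4, 8, k=4)): [C, A, G, H, F, I, E, B, D]
After 11 (rotate_left(6, 8, k=2)): [C, A, G, H, F, I, D, E, B]
After 12 (swap(2, 0)): [G, A, C, H, F, I, D, E, B]

Answer: 4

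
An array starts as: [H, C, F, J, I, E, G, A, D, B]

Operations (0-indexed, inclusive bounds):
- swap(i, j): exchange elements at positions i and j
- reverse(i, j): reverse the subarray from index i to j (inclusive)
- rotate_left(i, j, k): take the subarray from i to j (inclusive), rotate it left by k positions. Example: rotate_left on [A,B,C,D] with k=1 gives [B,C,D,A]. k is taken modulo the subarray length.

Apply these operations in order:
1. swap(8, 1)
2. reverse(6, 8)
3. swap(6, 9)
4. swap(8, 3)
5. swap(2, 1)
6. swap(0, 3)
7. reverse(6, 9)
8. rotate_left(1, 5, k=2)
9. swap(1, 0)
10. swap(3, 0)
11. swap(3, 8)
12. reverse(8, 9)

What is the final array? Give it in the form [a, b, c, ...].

After 1 (swap(8, 1)): [H, D, F, J, I, E, G, A, C, B]
After 2 (reverse(6, 8)): [H, D, F, J, I, E, C, A, G, B]
After 3 (swap(6, 9)): [H, D, F, J, I, E, B, A, G, C]
After 4 (swap(8, 3)): [H, D, F, G, I, E, B, A, J, C]
After 5 (swap(2, 1)): [H, F, D, G, I, E, B, A, J, C]
After 6 (swap(0, 3)): [G, F, D, H, I, E, B, A, J, C]
After 7 (reverse(6, 9)): [G, F, D, H, I, E, C, J, A, B]
After 8 (rotate_left(1, 5, k=2)): [G, H, I, E, F, D, C, J, A, B]
After 9 (swap(1, 0)): [H, G, I, E, F, D, C, J, A, B]
After 10 (swap(3, 0)): [E, G, I, H, F, D, C, J, A, B]
After 11 (swap(3, 8)): [E, G, I, A, F, D, C, J, H, B]
After 12 (reverse(8, 9)): [E, G, I, A, F, D, C, J, B, H]

Answer: [E, G, I, A, F, D, C, J, B, H]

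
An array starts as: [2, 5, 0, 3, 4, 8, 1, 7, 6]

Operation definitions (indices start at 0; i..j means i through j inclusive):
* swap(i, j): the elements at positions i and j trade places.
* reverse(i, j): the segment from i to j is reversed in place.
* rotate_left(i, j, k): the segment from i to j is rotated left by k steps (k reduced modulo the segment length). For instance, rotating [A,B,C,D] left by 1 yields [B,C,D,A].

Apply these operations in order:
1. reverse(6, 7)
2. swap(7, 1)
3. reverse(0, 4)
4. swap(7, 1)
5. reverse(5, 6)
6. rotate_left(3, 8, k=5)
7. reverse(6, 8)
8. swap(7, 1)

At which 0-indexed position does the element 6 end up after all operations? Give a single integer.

After 1 (reverse(6, 7)): [2, 5, 0, 3, 4, 8, 7, 1, 6]
After 2 (swap(7, 1)): [2, 1, 0, 3, 4, 8, 7, 5, 6]
After 3 (reverse(0, 4)): [4, 3, 0, 1, 2, 8, 7, 5, 6]
After 4 (swap(7, 1)): [4, 5, 0, 1, 2, 8, 7, 3, 6]
After 5 (reverse(5, 6)): [4, 5, 0, 1, 2, 7, 8, 3, 6]
After 6 (rotate_left(3, 8, k=5)): [4, 5, 0, 6, 1, 2, 7, 8, 3]
After 7 (reverse(6, 8)): [4, 5, 0, 6, 1, 2, 3, 8, 7]
After 8 (swap(7, 1)): [4, 8, 0, 6, 1, 2, 3, 5, 7]

Answer: 3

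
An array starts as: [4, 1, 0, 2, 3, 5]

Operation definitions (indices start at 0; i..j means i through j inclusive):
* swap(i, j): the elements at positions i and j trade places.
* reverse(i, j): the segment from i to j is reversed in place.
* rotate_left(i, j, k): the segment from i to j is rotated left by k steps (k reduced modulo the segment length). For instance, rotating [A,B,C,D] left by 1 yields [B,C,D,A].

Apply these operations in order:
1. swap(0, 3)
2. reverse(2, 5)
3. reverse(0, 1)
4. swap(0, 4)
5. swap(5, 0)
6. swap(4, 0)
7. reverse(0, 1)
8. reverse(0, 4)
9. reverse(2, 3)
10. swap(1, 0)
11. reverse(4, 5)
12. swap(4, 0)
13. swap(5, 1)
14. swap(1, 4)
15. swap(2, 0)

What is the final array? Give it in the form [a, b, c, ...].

After 1 (swap(0, 3)): [2, 1, 0, 4, 3, 5]
After 2 (reverse(2, 5)): [2, 1, 5, 3, 4, 0]
After 3 (reverse(0, 1)): [1, 2, 5, 3, 4, 0]
After 4 (swap(0, 4)): [4, 2, 5, 3, 1, 0]
After 5 (swap(5, 0)): [0, 2, 5, 3, 1, 4]
After 6 (swap(4, 0)): [1, 2, 5, 3, 0, 4]
After 7 (reverse(0, 1)): [2, 1, 5, 3, 0, 4]
After 8 (reverse(0, 4)): [0, 3, 5, 1, 2, 4]
After 9 (reverse(2, 3)): [0, 3, 1, 5, 2, 4]
After 10 (swap(1, 0)): [3, 0, 1, 5, 2, 4]
After 11 (reverse(4, 5)): [3, 0, 1, 5, 4, 2]
After 12 (swap(4, 0)): [4, 0, 1, 5, 3, 2]
After 13 (swap(5, 1)): [4, 2, 1, 5, 3, 0]
After 14 (swap(1, 4)): [4, 3, 1, 5, 2, 0]
After 15 (swap(2, 0)): [1, 3, 4, 5, 2, 0]

Answer: [1, 3, 4, 5, 2, 0]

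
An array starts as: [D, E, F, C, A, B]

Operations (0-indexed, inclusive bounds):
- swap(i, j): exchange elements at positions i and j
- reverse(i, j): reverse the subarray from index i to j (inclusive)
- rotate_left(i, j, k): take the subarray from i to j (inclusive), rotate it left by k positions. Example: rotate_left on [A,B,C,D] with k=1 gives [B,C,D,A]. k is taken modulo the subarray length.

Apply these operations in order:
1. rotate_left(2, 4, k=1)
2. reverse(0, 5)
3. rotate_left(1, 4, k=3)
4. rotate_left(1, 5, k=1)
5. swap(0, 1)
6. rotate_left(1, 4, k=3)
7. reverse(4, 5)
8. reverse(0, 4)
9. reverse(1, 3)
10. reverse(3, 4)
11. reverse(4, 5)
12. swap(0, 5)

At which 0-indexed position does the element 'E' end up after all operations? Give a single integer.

Answer: 5

Derivation:
After 1 (rotate_left(2, 4, k=1)): [D, E, C, A, F, B]
After 2 (reverse(0, 5)): [B, F, A, C, E, D]
After 3 (rotate_left(1, 4, k=3)): [B, E, F, A, C, D]
After 4 (rotate_left(1, 5, k=1)): [B, F, A, C, D, E]
After 5 (swap(0, 1)): [F, B, A, C, D, E]
After 6 (rotate_left(1, 4, k=3)): [F, D, B, A, C, E]
After 7 (reverse(4, 5)): [F, D, B, A, E, C]
After 8 (reverse(0, 4)): [E, A, B, D, F, C]
After 9 (reverse(1, 3)): [E, D, B, A, F, C]
After 10 (reverse(3, 4)): [E, D, B, F, A, C]
After 11 (reverse(4, 5)): [E, D, B, F, C, A]
After 12 (swap(0, 5)): [A, D, B, F, C, E]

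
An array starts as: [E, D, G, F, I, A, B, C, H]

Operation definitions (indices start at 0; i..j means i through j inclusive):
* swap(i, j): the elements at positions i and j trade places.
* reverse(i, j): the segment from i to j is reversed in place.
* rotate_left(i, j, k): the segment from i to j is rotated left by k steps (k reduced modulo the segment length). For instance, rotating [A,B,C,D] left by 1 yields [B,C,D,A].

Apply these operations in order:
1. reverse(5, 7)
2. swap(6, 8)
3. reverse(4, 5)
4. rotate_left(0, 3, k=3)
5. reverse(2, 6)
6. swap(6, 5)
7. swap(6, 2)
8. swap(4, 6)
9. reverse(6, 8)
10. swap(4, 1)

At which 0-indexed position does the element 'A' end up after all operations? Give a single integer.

After 1 (reverse(5, 7)): [E, D, G, F, I, C, B, A, H]
After 2 (swap(6, 8)): [E, D, G, F, I, C, H, A, B]
After 3 (reverse(4, 5)): [E, D, G, F, C, I, H, A, B]
After 4 (rotate_left(0, 3, k=3)): [F, E, D, G, C, I, H, A, B]
After 5 (reverse(2, 6)): [F, E, H, I, C, G, D, A, B]
After 6 (swap(6, 5)): [F, E, H, I, C, D, G, A, B]
After 7 (swap(6, 2)): [F, E, G, I, C, D, H, A, B]
After 8 (swap(4, 6)): [F, E, G, I, H, D, C, A, B]
After 9 (reverse(6, 8)): [F, E, G, I, H, D, B, A, C]
After 10 (swap(4, 1)): [F, H, G, I, E, D, B, A, C]

Answer: 7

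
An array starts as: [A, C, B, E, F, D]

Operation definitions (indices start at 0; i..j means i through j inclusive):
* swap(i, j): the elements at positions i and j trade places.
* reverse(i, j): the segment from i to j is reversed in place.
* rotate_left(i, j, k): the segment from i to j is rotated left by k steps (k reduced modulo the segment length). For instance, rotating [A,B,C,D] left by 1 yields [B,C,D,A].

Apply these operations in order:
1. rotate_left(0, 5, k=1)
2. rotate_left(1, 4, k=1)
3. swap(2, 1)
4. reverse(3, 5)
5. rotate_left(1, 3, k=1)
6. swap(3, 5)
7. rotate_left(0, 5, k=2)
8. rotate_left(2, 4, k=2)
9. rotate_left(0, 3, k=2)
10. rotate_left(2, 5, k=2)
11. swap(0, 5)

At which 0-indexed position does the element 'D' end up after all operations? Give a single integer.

After 1 (rotate_left(0, 5, k=1)): [C, B, E, F, D, A]
After 2 (rotate_left(1, 4, k=1)): [C, E, F, D, B, A]
After 3 (swap(2, 1)): [C, F, E, D, B, A]
After 4 (reverse(3, 5)): [C, F, E, A, B, D]
After 5 (rotate_left(1, 3, k=1)): [C, E, A, F, B, D]
After 6 (swap(3, 5)): [C, E, A, D, B, F]
After 7 (rotate_left(0, 5, k=2)): [A, D, B, F, C, E]
After 8 (rotate_left(2, 4, k=2)): [A, D, C, B, F, E]
After 9 (rotate_left(0, 3, k=2)): [C, B, A, D, F, E]
After 10 (rotate_left(2, 5, k=2)): [C, B, F, E, A, D]
After 11 (swap(0, 5)): [D, B, F, E, A, C]

Answer: 0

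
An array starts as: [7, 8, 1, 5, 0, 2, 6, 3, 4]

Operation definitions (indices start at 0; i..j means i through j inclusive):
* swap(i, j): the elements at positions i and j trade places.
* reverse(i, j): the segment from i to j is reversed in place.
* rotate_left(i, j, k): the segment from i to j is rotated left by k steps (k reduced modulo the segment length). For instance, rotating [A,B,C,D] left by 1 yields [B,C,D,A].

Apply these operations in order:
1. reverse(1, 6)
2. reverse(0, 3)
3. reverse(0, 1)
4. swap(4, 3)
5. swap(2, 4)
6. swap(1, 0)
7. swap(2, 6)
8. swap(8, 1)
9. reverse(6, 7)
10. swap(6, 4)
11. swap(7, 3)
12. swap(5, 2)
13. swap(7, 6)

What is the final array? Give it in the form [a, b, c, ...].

Answer: [0, 4, 1, 7, 3, 8, 5, 6, 2]

Derivation:
After 1 (reverse(1, 6)): [7, 6, 2, 0, 5, 1, 8, 3, 4]
After 2 (reverse(0, 3)): [0, 2, 6, 7, 5, 1, 8, 3, 4]
After 3 (reverse(0, 1)): [2, 0, 6, 7, 5, 1, 8, 3, 4]
After 4 (swap(4, 3)): [2, 0, 6, 5, 7, 1, 8, 3, 4]
After 5 (swap(2, 4)): [2, 0, 7, 5, 6, 1, 8, 3, 4]
After 6 (swap(1, 0)): [0, 2, 7, 5, 6, 1, 8, 3, 4]
After 7 (swap(2, 6)): [0, 2, 8, 5, 6, 1, 7, 3, 4]
After 8 (swap(8, 1)): [0, 4, 8, 5, 6, 1, 7, 3, 2]
After 9 (reverse(6, 7)): [0, 4, 8, 5, 6, 1, 3, 7, 2]
After 10 (swap(6, 4)): [0, 4, 8, 5, 3, 1, 6, 7, 2]
After 11 (swap(7, 3)): [0, 4, 8, 7, 3, 1, 6, 5, 2]
After 12 (swap(5, 2)): [0, 4, 1, 7, 3, 8, 6, 5, 2]
After 13 (swap(7, 6)): [0, 4, 1, 7, 3, 8, 5, 6, 2]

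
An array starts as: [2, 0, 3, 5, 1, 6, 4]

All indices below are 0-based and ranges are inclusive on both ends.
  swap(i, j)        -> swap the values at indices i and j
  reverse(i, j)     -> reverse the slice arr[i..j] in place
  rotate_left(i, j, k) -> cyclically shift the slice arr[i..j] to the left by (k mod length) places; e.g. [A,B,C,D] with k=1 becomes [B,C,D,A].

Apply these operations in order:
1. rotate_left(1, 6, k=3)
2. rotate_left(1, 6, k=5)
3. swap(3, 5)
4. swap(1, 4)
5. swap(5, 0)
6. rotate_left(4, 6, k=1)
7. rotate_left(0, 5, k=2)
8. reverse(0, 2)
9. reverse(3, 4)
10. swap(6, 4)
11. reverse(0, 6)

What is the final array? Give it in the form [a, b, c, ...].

Answer: [3, 4, 5, 6, 1, 0, 2]

Derivation:
After 1 (rotate_left(1, 6, k=3)): [2, 1, 6, 4, 0, 3, 5]
After 2 (rotate_left(1, 6, k=5)): [2, 5, 1, 6, 4, 0, 3]
After 3 (swap(3, 5)): [2, 5, 1, 0, 4, 6, 3]
After 4 (swap(1, 4)): [2, 4, 1, 0, 5, 6, 3]
After 5 (swap(5, 0)): [6, 4, 1, 0, 5, 2, 3]
After 6 (rotate_left(4, 6, k=1)): [6, 4, 1, 0, 2, 3, 5]
After 7 (rotate_left(0, 5, k=2)): [1, 0, 2, 3, 6, 4, 5]
After 8 (reverse(0, 2)): [2, 0, 1, 3, 6, 4, 5]
After 9 (reverse(3, 4)): [2, 0, 1, 6, 3, 4, 5]
After 10 (swap(6, 4)): [2, 0, 1, 6, 5, 4, 3]
After 11 (reverse(0, 6)): [3, 4, 5, 6, 1, 0, 2]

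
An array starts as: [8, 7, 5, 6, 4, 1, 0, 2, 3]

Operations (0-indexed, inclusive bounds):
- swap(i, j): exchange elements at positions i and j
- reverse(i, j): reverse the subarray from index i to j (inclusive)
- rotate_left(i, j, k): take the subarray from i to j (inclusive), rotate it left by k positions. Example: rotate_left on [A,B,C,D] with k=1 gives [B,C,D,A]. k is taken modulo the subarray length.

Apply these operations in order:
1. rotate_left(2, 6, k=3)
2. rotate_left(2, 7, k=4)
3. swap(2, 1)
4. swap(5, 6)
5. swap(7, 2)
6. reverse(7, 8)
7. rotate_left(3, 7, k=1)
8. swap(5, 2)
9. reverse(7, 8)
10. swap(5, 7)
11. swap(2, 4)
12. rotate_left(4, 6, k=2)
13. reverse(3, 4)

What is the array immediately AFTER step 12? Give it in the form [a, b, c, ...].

After 1 (rotate_left(2, 6, k=3)): [8, 7, 1, 0, 5, 6, 4, 2, 3]
After 2 (rotate_left(2, 7, k=4)): [8, 7, 4, 2, 1, 0, 5, 6, 3]
After 3 (swap(2, 1)): [8, 4, 7, 2, 1, 0, 5, 6, 3]
After 4 (swap(5, 6)): [8, 4, 7, 2, 1, 5, 0, 6, 3]
After 5 (swap(7, 2)): [8, 4, 6, 2, 1, 5, 0, 7, 3]
After 6 (reverse(7, 8)): [8, 4, 6, 2, 1, 5, 0, 3, 7]
After 7 (rotate_left(3, 7, k=1)): [8, 4, 6, 1, 5, 0, 3, 2, 7]
After 8 (swap(5, 2)): [8, 4, 0, 1, 5, 6, 3, 2, 7]
After 9 (reverse(7, 8)): [8, 4, 0, 1, 5, 6, 3, 7, 2]
After 10 (swap(5, 7)): [8, 4, 0, 1, 5, 7, 3, 6, 2]
After 11 (swap(2, 4)): [8, 4, 5, 1, 0, 7, 3, 6, 2]
After 12 (rotate_left(4, 6, k=2)): [8, 4, 5, 1, 3, 0, 7, 6, 2]

Answer: [8, 4, 5, 1, 3, 0, 7, 6, 2]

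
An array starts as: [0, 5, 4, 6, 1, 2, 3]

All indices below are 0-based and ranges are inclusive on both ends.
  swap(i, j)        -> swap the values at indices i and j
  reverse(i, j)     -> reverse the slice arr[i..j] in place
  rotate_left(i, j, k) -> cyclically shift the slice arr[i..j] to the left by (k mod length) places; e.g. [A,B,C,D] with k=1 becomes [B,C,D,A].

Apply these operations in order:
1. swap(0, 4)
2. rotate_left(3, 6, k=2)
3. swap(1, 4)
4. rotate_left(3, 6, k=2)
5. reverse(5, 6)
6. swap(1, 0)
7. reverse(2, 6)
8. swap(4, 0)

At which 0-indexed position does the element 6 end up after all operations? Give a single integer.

After 1 (swap(0, 4)): [1, 5, 4, 6, 0, 2, 3]
After 2 (rotate_left(3, 6, k=2)): [1, 5, 4, 2, 3, 6, 0]
After 3 (swap(1, 4)): [1, 3, 4, 2, 5, 6, 0]
After 4 (rotate_left(3, 6, k=2)): [1, 3, 4, 6, 0, 2, 5]
After 5 (reverse(5, 6)): [1, 3, 4, 6, 0, 5, 2]
After 6 (swap(1, 0)): [3, 1, 4, 6, 0, 5, 2]
After 7 (reverse(2, 6)): [3, 1, 2, 5, 0, 6, 4]
After 8 (swap(4, 0)): [0, 1, 2, 5, 3, 6, 4]

Answer: 5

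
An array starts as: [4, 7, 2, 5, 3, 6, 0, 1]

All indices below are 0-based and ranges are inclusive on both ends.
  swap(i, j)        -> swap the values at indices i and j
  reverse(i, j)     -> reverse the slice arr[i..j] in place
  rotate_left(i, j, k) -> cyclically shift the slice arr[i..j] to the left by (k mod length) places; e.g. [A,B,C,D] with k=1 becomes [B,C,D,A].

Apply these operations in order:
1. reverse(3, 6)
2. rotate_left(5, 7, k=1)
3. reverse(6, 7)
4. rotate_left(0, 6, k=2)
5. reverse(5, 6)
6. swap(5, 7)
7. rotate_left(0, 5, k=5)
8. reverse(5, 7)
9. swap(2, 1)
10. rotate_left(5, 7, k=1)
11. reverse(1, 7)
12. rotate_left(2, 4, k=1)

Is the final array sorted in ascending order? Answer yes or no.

Answer: no

Derivation:
After 1 (reverse(3, 6)): [4, 7, 2, 0, 6, 3, 5, 1]
After 2 (rotate_left(5, 7, k=1)): [4, 7, 2, 0, 6, 5, 1, 3]
After 3 (reverse(6, 7)): [4, 7, 2, 0, 6, 5, 3, 1]
After 4 (rotate_left(0, 6, k=2)): [2, 0, 6, 5, 3, 4, 7, 1]
After 5 (reverse(5, 6)): [2, 0, 6, 5, 3, 7, 4, 1]
After 6 (swap(5, 7)): [2, 0, 6, 5, 3, 1, 4, 7]
After 7 (rotate_left(0, 5, k=5)): [1, 2, 0, 6, 5, 3, 4, 7]
After 8 (reverse(5, 7)): [1, 2, 0, 6, 5, 7, 4, 3]
After 9 (swap(2, 1)): [1, 0, 2, 6, 5, 7, 4, 3]
After 10 (rotate_left(5, 7, k=1)): [1, 0, 2, 6, 5, 4, 3, 7]
After 11 (reverse(1, 7)): [1, 7, 3, 4, 5, 6, 2, 0]
After 12 (rotate_left(2, 4, k=1)): [1, 7, 4, 5, 3, 6, 2, 0]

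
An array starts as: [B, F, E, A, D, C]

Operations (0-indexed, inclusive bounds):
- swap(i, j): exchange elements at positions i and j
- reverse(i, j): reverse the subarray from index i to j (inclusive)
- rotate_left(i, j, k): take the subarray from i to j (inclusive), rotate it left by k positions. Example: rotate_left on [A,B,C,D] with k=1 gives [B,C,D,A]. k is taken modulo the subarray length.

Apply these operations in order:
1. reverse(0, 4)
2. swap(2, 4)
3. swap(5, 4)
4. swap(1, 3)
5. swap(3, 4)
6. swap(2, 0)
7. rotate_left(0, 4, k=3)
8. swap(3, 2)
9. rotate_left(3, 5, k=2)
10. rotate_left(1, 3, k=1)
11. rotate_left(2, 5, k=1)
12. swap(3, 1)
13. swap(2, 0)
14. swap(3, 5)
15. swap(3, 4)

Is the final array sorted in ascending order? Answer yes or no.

Answer: yes

Derivation:
After 1 (reverse(0, 4)): [D, A, E, F, B, C]
After 2 (swap(2, 4)): [D, A, B, F, E, C]
After 3 (swap(5, 4)): [D, A, B, F, C, E]
After 4 (swap(1, 3)): [D, F, B, A, C, E]
After 5 (swap(3, 4)): [D, F, B, C, A, E]
After 6 (swap(2, 0)): [B, F, D, C, A, E]
After 7 (rotate_left(0, 4, k=3)): [C, A, B, F, D, E]
After 8 (swap(3, 2)): [C, A, F, B, D, E]
After 9 (rotate_left(3, 5, k=2)): [C, A, F, E, B, D]
After 10 (rotate_left(1, 3, k=1)): [C, F, E, A, B, D]
After 11 (rotate_left(2, 5, k=1)): [C, F, A, B, D, E]
After 12 (swap(3, 1)): [C, B, A, F, D, E]
After 13 (swap(2, 0)): [A, B, C, F, D, E]
After 14 (swap(3, 5)): [A, B, C, E, D, F]
After 15 (swap(3, 4)): [A, B, C, D, E, F]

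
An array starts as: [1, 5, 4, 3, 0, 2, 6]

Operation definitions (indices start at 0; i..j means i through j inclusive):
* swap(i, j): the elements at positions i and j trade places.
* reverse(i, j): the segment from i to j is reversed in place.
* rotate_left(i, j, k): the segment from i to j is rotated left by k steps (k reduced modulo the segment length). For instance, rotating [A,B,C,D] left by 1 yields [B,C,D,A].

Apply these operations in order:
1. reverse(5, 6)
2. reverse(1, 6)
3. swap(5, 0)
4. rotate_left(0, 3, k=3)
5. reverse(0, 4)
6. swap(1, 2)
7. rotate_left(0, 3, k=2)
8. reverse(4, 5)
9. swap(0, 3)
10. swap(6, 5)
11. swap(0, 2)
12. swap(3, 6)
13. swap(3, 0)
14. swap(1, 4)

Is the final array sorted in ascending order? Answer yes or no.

Answer: yes

Derivation:
After 1 (reverse(5, 6)): [1, 5, 4, 3, 0, 6, 2]
After 2 (reverse(1, 6)): [1, 2, 6, 0, 3, 4, 5]
After 3 (swap(5, 0)): [4, 2, 6, 0, 3, 1, 5]
After 4 (rotate_left(0, 3, k=3)): [0, 4, 2, 6, 3, 1, 5]
After 5 (reverse(0, 4)): [3, 6, 2, 4, 0, 1, 5]
After 6 (swap(1, 2)): [3, 2, 6, 4, 0, 1, 5]
After 7 (rotate_left(0, 3, k=2)): [6, 4, 3, 2, 0, 1, 5]
After 8 (reverse(4, 5)): [6, 4, 3, 2, 1, 0, 5]
After 9 (swap(0, 3)): [2, 4, 3, 6, 1, 0, 5]
After 10 (swap(6, 5)): [2, 4, 3, 6, 1, 5, 0]
After 11 (swap(0, 2)): [3, 4, 2, 6, 1, 5, 0]
After 12 (swap(3, 6)): [3, 4, 2, 0, 1, 5, 6]
After 13 (swap(3, 0)): [0, 4, 2, 3, 1, 5, 6]
After 14 (swap(1, 4)): [0, 1, 2, 3, 4, 5, 6]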